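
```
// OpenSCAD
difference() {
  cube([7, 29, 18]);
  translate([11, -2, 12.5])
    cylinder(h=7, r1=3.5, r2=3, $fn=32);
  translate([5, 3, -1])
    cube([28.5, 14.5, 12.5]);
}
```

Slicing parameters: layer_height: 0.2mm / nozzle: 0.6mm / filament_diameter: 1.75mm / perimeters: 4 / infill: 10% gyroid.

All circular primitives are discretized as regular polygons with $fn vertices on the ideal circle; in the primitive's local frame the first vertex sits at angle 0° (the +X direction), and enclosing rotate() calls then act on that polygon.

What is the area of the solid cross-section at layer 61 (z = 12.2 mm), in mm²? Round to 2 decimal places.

203.00 mm²

At z = 12.2 mm: the cube (footprint 7×29) is included at this height (area 203.00 mm²); the cone at (11, -2) is not intersected at this z (z outside [12.5, 19.5]); the cube at (5, 3) is not intersected at this z (z outside [-1, 11.5]); Subtracting the remaining from the first: none of the subtracted shapes is present at this height, so the 7×29 cube is unchanged — area = 203.00 mm². Overall, the cross-section is a single solid region. Net area = 203.00 mm².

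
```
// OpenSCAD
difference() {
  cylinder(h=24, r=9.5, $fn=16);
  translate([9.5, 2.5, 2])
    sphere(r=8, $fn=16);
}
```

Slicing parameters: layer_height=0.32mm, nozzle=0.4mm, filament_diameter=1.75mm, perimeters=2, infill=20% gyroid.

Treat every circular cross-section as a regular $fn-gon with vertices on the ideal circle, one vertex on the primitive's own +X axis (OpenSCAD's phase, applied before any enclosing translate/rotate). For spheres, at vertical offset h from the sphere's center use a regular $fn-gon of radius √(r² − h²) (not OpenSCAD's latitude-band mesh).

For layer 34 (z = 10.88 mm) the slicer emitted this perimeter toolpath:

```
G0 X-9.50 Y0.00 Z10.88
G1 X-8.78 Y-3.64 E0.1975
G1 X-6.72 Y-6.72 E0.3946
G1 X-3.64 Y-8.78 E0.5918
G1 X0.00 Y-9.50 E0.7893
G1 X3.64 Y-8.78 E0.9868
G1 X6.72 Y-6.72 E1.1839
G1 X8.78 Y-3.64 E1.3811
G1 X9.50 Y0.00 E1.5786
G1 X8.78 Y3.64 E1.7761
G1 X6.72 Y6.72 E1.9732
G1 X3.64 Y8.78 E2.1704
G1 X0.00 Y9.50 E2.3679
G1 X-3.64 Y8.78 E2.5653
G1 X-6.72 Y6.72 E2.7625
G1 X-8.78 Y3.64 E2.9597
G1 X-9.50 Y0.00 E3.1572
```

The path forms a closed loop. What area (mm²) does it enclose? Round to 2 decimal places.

Apply the shoelace formula to the sequence of (X, Y) vertices; enclosed area = 276.48 mm².

276.48 mm²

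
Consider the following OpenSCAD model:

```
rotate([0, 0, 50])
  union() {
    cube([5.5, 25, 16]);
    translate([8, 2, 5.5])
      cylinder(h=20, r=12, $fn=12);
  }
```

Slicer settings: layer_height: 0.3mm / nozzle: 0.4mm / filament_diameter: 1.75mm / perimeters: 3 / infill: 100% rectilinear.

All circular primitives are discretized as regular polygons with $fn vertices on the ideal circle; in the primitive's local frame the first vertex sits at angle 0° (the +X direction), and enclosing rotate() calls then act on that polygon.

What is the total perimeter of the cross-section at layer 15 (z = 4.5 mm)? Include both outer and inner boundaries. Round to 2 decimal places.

At z = 4.5 mm: the cube (footprint 5.5×25) is included at this height (perimeter 61.00 mm); the cylinder at (8, 2) is absent (z outside [5.5, 25.5]); Merging all regions: only the 5.5×25 cube is present, so the union is just that shape — boundary = 61.00 mm; (rotated 50° about Z; rotation is an isometry so areas/perimeters/island counts are preserved). Overall, the cross-section is a single solid region. Total boundary length (outer) = 61.00 mm.

61.00 mm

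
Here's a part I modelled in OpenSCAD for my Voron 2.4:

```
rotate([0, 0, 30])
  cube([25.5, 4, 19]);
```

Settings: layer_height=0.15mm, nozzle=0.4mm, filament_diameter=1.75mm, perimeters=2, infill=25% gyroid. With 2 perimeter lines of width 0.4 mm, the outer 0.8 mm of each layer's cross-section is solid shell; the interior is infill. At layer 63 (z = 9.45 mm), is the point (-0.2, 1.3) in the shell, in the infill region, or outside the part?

At z = 9.45 mm: the cube (footprint 25.5×4) is included at this height; (whole slice rotated 30° about Z — lengths, areas and connectivity unchanged). Overall, the cross-section is a single solid region. Undo the 30° rotation: the query point maps to (0.477, 1.226) in the un-rotated model frame. The nearest boundary edge runs (0.00, 4.00)→(0.00, 0.00); distance from the point to it = 0.48 mm. The point is inside the cross-section, 0.48 mm from the nearest boundary — within the 0.8 mm shell band (2 × 0.4).

shell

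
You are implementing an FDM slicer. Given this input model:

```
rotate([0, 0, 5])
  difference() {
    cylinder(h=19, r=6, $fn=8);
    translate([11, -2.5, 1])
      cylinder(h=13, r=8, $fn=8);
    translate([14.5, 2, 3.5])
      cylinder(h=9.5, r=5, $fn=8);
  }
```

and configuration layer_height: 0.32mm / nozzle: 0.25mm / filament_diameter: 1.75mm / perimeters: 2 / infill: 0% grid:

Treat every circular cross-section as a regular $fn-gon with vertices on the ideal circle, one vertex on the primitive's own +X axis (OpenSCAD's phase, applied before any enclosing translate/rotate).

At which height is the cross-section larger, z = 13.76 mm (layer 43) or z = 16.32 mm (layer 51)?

layer 51 (z = 16.32 mm)

Layer 43 (z = 13.76): the r=6 cylinder contributes a regular 8-gon of circumradius 6 (area = (8/2)·6.000²·sin(360°/8) = 101.82 mm²); the r=8 cylinder at (11, -2.5) contributes a regular 8-gon of circumradius 8 (area = (8/2)·8.000²·sin(360°/8) = 181.02 mm²); the cylinder at (14.5, 2) is not intersected at this z (z outside [3.5, 13]); After the difference (first − rest): starting from the r=6 cylinder (101.82 mm²), the r=8 cylinder at (11, -2.5) partially overlaps it — only the 9.45 mm² overlap (of its 181.02 mm²) is removed, clipping the outline — area = 92.37 mm²; (whole slice rotated 5° about Z — lengths, areas and connectivity unchanged). So its area = 92.37 mm². Layer 51 (z = 16.32): the r=6 cylinder contributes a regular 8-gon of circumradius 6 (area = (8/2)·6.000²·sin(360°/8) = 101.82 mm²); the cylinder at (11, -2.5) is absent (z outside [1, 14]); the cylinder at (14.5, 2) does not reach this height (z outside [3.5, 13]); After the difference (first − rest): none of the subtracted shapes is present at this height, so the r=6 cylinder is unchanged — area = 101.82 mm²; (whole slice rotated 5° about Z — lengths, areas and connectivity unchanged). So its area = 101.82 mm². Layer 51 is larger (101.82 vs 92.37 mm²).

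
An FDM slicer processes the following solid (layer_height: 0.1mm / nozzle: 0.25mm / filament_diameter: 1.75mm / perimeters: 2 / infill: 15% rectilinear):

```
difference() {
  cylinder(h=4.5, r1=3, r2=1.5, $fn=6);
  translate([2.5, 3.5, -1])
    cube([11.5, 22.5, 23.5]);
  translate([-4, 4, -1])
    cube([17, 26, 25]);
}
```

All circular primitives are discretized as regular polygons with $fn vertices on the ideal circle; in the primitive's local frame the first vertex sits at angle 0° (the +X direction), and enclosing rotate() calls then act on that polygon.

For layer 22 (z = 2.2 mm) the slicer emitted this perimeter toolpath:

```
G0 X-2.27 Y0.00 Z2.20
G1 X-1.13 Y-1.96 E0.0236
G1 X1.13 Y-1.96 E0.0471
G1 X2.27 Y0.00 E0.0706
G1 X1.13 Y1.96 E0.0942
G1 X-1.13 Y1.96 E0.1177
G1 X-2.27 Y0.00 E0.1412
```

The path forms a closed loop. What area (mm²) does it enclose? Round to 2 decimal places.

Apply the shoelace formula to the sequence of (X, Y) vertices; enclosed area = 13.33 mm².

13.33 mm²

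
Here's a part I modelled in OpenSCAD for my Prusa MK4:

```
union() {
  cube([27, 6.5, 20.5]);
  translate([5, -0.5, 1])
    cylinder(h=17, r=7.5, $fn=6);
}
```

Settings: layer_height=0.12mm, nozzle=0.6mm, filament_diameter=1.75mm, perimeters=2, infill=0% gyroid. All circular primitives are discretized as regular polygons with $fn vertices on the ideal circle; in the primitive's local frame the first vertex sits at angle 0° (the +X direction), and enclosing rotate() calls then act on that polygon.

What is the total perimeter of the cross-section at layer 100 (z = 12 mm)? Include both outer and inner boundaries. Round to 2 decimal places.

79.04 mm

At z = 12 mm: the cube (footprint 27×6.5) is included at this height (perimeter 67.00 mm); the r=7.5 cylinder at (5, -0.5) contributes a regular 6-gon of circumradius 7.5 (perimeter = 2·6·7.500·sin(180°/6) = 45.00 mm); Taking the union: the regions partially overlap (shared area 61.48 mm²), so the edge portions inside another operand are dropped and the merged outline is re-measured after clipping — boundary = 79.04 mm. Overall, the cross-section is a single solid region. Total boundary length (outer) = 79.04 mm.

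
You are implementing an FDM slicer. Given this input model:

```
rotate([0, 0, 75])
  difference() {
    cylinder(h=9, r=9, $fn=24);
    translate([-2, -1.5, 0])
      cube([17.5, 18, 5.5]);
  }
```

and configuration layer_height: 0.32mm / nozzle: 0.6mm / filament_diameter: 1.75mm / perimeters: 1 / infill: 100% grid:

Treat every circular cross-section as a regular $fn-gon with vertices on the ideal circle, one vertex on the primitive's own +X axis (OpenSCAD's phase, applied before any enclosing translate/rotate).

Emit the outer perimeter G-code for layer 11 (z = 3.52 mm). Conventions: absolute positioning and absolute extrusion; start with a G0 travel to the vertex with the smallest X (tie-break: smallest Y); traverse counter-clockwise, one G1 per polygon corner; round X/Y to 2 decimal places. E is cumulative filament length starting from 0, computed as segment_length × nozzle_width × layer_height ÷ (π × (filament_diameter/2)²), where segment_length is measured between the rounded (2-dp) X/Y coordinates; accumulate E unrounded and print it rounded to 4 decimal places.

G0 X-9.00 Y0.00 Z3.52
G1 X-8.69 Y-2.33 E0.1876
G1 X-7.79 Y-4.50 E0.3752
G1 X-6.36 Y-6.36 E0.5624
G1 X-4.50 Y-7.79 E0.7497
G1 X-2.33 Y-8.69 E0.9372
G1 X0.00 Y-9.00 E1.1249
G1 X2.33 Y-8.69 E1.3125
G1 X4.50 Y-7.79 E1.5000
G1 X6.36 Y-6.36 E1.6873
G1 X7.79 Y-4.50 E1.8746
G1 X8.69 Y-2.33 E2.0621
G1 X9.00 Y0.00 E2.2497
G1 X8.69 Y2.33 E2.4374
G1 X7.79 Y4.50 E2.6249
G1 X6.36 Y6.36 E2.8122
G1 X4.50 Y7.79 E2.9995
G1 X3.73 Y8.11 E3.0660
G1 X0.93 Y-2.32 E3.9281
G1 X-8.96 Y0.33 E4.7454
G1 X-9.00 Y0.00 E4.7719

At z = 3.52 mm: the r=9 cylinder contributes a regular 24-gon of circumradius 9; the cube at (-2, -1.5) (footprint 17.5×18) is included at this height; Taking the first minus the rest: starting from the r=9 cylinder, the 17.5×18 cube at (-2, -1.5) partially overlaps it — only the 96.98 mm² overlap (of its 315.00 mm²) is removed, clipping the outline — 1 connected region; (whole slice rotated 75° about Z — lengths, areas and connectivity unchanged). The outline is a single polygon with 20 vertices. Extrusion per mm of travel: 0.6 × 0.32 / (π × 0.875²) = 0.079824. Accumulating E over each segment gives final E = 4.7719.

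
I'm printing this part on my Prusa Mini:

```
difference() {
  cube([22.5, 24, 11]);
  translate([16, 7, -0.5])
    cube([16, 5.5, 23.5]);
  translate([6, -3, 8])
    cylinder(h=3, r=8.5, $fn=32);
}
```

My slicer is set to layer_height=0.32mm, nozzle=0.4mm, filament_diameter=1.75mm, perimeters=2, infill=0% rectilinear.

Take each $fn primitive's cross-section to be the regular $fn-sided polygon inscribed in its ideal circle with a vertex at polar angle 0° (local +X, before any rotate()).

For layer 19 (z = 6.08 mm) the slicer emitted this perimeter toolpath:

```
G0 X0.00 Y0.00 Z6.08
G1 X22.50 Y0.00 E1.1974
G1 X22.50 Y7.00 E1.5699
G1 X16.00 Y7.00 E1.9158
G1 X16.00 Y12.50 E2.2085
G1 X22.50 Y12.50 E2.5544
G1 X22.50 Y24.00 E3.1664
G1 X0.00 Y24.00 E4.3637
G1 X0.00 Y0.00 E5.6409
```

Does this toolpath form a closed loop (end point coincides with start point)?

yes

Start point (G0): (0.00, 0.00). End point (last G1): the path returns to the start — closed.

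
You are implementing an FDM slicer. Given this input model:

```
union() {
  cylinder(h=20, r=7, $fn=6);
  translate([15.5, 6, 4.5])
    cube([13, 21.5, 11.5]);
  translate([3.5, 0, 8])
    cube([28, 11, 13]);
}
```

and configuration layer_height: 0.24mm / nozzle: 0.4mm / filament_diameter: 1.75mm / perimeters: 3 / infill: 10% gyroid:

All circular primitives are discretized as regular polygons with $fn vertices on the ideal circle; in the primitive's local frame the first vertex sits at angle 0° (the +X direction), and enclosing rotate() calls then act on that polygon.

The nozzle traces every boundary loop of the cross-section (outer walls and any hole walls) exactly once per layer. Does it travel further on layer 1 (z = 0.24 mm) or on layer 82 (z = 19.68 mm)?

layer 82 (z = 19.68 mm)

Layer 1 (z = 0.24): the cylinder: section is a regular 6-gon, circumradius r=7 (perimeter = 2·6·7.000·sin(180°/6) = 42.00 mm); the cube at (15.5, 6) is not intersected at this z (z outside [4.5, 16]); the cube at (3.5, 0) does not reach this height (z outside [8, 21]); Combining (union): only the r=7 cylinder is present, so the union is just that shape — boundary = 42.00 mm. So its perimeter = 42.00 mm. Layer 82 (z = 19.68): the r=7 cylinder gives a regular 6-gon of circumradius 7 (constant along its height) (perimeter = 2·6·7.000·sin(180°/6) = 42.00 mm); the cube at (15.5, 6) is not intersected at this z (z outside [4.5, 16]); the 28×11 cube at (3.5, 0) contributes its full rectangle (perimeter 78.00 mm); Combining (union): the regions partially overlap (shared area 10.61 mm²), so the edge portions inside another operand are dropped and the merged outline is re-measured after clipping — boundary = 103.44 mm. So its perimeter = 103.44 mm. Layer 82 is larger (103.44 vs 42.00 mm).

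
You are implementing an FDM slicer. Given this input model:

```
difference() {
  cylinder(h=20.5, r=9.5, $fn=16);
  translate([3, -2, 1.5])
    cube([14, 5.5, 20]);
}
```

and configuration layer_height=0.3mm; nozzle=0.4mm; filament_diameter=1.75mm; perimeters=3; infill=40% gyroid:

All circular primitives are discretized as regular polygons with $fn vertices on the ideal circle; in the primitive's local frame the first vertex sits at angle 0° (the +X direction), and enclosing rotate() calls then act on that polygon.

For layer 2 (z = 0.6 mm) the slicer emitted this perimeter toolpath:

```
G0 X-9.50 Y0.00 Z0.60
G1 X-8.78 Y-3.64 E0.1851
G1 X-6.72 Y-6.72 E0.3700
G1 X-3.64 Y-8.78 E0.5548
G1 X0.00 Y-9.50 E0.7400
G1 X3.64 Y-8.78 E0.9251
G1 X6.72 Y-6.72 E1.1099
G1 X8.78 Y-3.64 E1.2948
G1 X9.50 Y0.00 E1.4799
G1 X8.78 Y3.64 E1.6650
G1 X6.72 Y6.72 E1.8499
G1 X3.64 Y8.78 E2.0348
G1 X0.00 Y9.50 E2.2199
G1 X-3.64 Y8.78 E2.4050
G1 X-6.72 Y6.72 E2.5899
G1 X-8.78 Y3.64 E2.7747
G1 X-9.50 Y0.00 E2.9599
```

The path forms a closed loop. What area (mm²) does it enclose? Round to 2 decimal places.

276.48 mm²

Apply the shoelace formula to the sequence of (X, Y) vertices; enclosed area = 276.48 mm².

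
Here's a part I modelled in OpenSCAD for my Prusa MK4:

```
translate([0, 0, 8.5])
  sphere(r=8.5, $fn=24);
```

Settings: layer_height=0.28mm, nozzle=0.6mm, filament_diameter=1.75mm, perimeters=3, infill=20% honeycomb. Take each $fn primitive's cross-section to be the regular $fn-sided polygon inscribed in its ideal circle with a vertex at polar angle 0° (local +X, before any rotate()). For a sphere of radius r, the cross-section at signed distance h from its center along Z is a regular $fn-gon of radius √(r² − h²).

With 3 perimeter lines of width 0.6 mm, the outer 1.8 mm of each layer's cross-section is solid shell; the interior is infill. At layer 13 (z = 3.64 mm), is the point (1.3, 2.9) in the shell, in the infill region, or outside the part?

At z = 3.64 mm: the sphere: section is a regular 24-gon, circumradius = √(r²−h²) = √(8.5²−4.86²) = 6.974. Overall, the cross-section is a single solid region. The nearest boundary edge runs (3.49, 6.04)→(1.80, 6.74); distance from the point to it = 3.74 mm. The point is inside the cross-section and 3.74 mm from the nearest boundary — more than the 1.8 mm shell width (3 × 0.6), so it's in the infill interior.

infill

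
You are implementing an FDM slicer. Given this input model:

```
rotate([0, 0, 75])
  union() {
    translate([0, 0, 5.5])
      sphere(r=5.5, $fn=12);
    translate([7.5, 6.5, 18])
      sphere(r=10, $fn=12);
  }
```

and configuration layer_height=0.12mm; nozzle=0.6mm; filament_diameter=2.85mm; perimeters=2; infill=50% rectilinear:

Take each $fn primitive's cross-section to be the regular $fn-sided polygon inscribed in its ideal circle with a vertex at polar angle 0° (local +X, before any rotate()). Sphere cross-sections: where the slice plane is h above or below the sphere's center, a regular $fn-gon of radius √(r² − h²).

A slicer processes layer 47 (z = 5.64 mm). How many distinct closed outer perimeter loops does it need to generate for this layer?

1

At z = 5.64 mm: the r=5.5 sphere contributes a regular 12-gon of circumradius √(5.5²−0.14²) = 5.498; the sphere at (7.5, 6.5) does not reach this height (|z−center|=12.360 > r=10); Merging all regions: only the r=5.5 sphere is present, so the union is just that shape — 1 connected region; (rotated 75° about Z; rotation is an isometry so areas/perimeters/island counts are preserved). The result has 1 disconnected region.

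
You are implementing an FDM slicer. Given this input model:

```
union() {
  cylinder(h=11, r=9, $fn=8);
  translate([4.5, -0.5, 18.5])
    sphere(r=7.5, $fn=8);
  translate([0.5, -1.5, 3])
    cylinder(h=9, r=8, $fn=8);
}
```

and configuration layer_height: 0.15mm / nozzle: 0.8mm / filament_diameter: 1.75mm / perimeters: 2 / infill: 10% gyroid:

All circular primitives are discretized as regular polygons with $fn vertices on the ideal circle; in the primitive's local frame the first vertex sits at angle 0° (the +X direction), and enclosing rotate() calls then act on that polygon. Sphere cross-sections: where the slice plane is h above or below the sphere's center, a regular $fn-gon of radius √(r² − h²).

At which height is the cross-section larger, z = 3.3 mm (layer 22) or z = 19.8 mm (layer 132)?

layer 22 (z = 3.3 mm)

Layer 22 (z = 3.3): the r=9 cylinder contributes a regular 8-gon of circumradius 9 (area = (8/2)·9.000²·sin(360°/8) = 229.10 mm²); the sphere at (4.5, -0.5) is absent (|z−center|=15.200 > r=7.5); the r=8 cylinder at (0.5, -1.5) gives a regular 8-gon of circumradius 8 (constant along its height) (area = (8/2)·8.000²·sin(360°/8) = 181.02 mm²); Taking the union: the regions partially overlap — summed areas 410.12 mm² minus the doubly-counted overlap 174.52 mm² gives 235.60 mm² — area = 235.60 mm². So its area = 235.60 mm². Layer 132 (z = 19.8): the cylinder is absent (z outside [0, 11]); the r=7.5 sphere at (4.5, -0.5) slices to a regular 8-gon of circumradius 7.386 (√(r²−h²) with h=1.3 from center) (area = (8/2)·7.386²·sin(360°/8) = 154.32 mm²); the cylinder at (0.5, -1.5) is not intersected at this z (z outside [3, 12]); Combining (union): only the r=7.5 sphere at (4.5, -0.5) is present, so the union is just that shape — area = 154.32 mm². So its area = 154.32 mm². Layer 22 is larger (235.60 vs 154.32 mm²).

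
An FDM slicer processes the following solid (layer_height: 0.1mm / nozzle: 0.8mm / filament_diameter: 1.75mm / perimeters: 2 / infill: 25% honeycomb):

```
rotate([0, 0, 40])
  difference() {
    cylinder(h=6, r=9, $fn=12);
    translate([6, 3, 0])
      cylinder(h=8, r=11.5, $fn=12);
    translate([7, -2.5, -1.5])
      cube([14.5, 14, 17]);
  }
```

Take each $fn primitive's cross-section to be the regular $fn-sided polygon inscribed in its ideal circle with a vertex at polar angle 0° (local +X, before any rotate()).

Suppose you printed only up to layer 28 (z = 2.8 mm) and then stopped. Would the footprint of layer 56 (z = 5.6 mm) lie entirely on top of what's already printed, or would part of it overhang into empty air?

entirely on top

Compare the two slices. At z = 2.8: the r=9 cylinder contributes a regular 12-gon of circumradius 9 (area = (12/2)·9.000²·sin(360°/12) = 243.00 mm²); the r=11.5 cylinder at (6, 3) gives a regular 12-gon of circumradius 11.5 (constant along its height) (area = (12/2)·11.500²·sin(360°/12) = 396.75 mm²); the 14.5×14 cube at (7, -2.5) contributes its full rectangle (area 203.00 mm²); Taking the first minus the rest: starting from the r=9 cylinder (243.00 mm²), the r=11.5 cylinder at (6, 3) partially overlaps it — only the 178.36 mm² overlap (of its 396.75 mm²) is removed, clipping the outline; the 14.5×14 cube at (7, -2.5) misses the remaining region (no effect) — area = 64.64 mm²; (whole slice rotated 40° about Z — lengths, areas and connectivity unchanged). At z = 5.6: the cylinder: section is a regular 12-gon, circumradius r=9 (area = (12/2)·9.000²·sin(360°/12) = 243.00 mm²); the cylinder at (6, 3): section is a regular 12-gon, circumradius r=11.5 (area = (12/2)·11.500²·sin(360°/12) = 396.75 mm²); the 14.5×14 cube at (7, -2.5) contributes its full rectangle (area 203.00 mm²); Taking the first minus the rest: starting from the r=9 cylinder (243.00 mm²), the r=11.5 cylinder at (6, 3) partially overlaps it — only the 178.36 mm² overlap (of its 396.75 mm²) is removed, clipping the outline; the 14.5×14 cube at (7, -2.5) misses the remaining region (no effect) — area = 64.64 mm²; (rotated 40° about Z; rotation is an isometry so areas/perimeters/island counts are preserved). Checking containment: the cross-section at z = 5.6 is a subset of the cross-section at z = 2.8.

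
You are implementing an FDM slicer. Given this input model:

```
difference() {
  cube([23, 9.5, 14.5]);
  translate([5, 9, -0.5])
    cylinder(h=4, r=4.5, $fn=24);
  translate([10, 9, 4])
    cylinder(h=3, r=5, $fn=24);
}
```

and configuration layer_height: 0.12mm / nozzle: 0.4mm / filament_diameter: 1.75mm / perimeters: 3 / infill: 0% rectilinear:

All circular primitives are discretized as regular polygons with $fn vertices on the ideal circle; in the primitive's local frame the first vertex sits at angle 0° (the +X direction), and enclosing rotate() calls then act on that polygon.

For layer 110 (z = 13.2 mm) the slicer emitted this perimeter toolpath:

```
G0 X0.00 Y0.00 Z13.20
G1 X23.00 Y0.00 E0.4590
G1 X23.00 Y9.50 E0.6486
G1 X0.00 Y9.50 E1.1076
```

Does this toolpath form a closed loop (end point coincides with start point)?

no

Start point (G0): (0.00, 0.00). End point (last G1): the path does not return to the start — open.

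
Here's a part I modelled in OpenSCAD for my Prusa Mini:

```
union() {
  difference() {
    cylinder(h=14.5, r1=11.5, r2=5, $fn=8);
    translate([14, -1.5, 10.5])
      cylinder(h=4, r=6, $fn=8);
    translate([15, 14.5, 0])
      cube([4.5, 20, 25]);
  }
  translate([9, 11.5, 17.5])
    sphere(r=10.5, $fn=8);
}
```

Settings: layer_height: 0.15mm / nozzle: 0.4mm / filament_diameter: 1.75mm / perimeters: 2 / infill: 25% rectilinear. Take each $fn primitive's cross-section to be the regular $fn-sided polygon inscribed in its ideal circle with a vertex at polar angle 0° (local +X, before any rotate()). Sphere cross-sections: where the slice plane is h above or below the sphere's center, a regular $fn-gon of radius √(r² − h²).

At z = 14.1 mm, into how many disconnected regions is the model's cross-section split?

2

At z = 14.1 mm: the cone contributes a regular 8-gon of circumradius 5.179 (interpolated between r1=11.5 and r2=5 at t=0.972); the cylinder at (14, -1.5): section is a regular 8-gon, circumradius r=6; the 4.5×20 cube at (15, 14.5) contributes its full rectangle; After the difference (first − rest): starting from the cone, the r=6 cylinder at (14, -1.5) misses the remaining region (no effect); the 4.5×20 cube at (15, 14.5) misses the remaining region (no effect) — 1 connected region; the sphere at (9, 11.5): section is a regular 8-gon, circumradius = √(r²−h²) = √(10.5²−3.4²) = 9.934; Combining (union): the 2 present regions are separate (no shared area or edge), so areas and boundary lengths simply add and each stays a separate island — 2 connected regions. The result has 2 disconnected regions.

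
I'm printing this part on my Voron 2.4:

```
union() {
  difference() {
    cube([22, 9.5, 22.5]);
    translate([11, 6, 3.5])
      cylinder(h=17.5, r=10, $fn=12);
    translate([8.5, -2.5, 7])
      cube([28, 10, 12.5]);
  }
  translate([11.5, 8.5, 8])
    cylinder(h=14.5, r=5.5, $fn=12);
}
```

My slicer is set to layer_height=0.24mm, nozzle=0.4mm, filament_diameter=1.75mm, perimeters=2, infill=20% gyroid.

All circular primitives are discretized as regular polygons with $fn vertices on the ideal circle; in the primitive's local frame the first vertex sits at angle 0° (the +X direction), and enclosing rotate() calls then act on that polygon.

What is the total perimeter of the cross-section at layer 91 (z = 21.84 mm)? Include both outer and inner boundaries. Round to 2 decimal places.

At z = 21.84 mm: the 22×9.5 cube contributes its full rectangle (perimeter 63.00 mm); the cylinder at (11, 6) does not reach this height (z outside [3.5, 21]); the cube at (8.5, -2.5) is absent (z outside [7, 19.5]); After the difference (first − rest): none of the subtracted shapes is present at this height, so the 22×9.5 cube is unchanged — boundary = 63.00 mm; the r=5.5 cylinder at (11.5, 8.5) gives a regular 12-gon of circumradius 5.5 (constant along its height) (perimeter = 2·12·5.500·sin(180°/12) = 34.16 mm); Merging all regions: the regions partially overlap (shared area 56.11 mm²), so the edge portions inside another operand are dropped and the merged outline is re-measured after clipping — boundary = 67.55 mm. Overall, the cross-section is a single solid region. Total boundary length (outer) = 67.55 mm.

67.55 mm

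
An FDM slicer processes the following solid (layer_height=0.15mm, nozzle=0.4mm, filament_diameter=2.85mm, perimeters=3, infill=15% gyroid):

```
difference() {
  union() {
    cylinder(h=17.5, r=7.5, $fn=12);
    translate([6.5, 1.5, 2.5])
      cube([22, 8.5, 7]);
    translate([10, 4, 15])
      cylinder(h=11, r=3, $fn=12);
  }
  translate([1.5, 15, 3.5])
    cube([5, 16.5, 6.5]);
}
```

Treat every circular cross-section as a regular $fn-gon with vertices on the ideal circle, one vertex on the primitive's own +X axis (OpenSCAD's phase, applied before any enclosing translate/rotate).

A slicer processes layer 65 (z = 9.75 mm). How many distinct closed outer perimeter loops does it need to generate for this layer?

1

At z = 9.75 mm: the cylinder: section is a regular 12-gon, circumradius r=7.5; the cube at (6.5, 1.5) is absent (z outside [2.5, 9.5]); the cylinder at (10, 4) does not reach this height (z outside [15, 26]); Merging all regions: only the r=7.5 cylinder is present, so the union is just that shape — 1 connected region; the cube at (1.5, 15) is present — its section is the full 5×16.5 rectangle; Subtracting the remaining from the first: starting from the result so far, the 5×16.5 cube at (1.5, 15) misses the remaining region (no effect) — 1 connected region. The result has 1 disconnected region.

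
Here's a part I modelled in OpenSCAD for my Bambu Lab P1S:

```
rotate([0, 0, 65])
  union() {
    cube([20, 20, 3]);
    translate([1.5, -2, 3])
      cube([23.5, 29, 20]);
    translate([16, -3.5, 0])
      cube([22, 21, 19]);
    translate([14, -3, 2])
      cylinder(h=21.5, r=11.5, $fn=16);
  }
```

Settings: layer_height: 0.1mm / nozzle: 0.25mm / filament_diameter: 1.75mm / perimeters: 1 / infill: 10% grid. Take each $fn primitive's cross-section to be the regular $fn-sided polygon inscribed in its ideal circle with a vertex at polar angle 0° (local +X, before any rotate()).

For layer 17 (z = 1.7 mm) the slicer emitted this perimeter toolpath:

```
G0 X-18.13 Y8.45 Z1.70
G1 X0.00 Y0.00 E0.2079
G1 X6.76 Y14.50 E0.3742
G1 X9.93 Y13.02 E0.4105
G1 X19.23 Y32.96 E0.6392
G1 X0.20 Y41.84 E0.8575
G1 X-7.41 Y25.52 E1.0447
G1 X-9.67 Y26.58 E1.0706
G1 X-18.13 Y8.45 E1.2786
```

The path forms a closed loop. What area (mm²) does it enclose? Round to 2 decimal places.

792.04 mm²

Apply the shoelace formula to the sequence of (X, Y) vertices; enclosed area = 792.04 mm².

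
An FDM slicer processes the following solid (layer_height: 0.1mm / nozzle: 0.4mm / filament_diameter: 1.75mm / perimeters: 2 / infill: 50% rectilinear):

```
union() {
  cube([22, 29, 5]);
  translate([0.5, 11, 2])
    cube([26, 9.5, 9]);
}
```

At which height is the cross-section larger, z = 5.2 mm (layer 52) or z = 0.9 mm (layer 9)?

layer 9 (z = 0.9 mm)

Layer 52 (z = 5.2): the cube does not reach this height (z outside [0, 5]); the cube at (0.5, 11) is present — its section is the full 26×9.5 rectangle (area 247.00 mm²); Merging all regions: only the 26×9.5 cube at (0.5, 11) is present, so the union is just that shape — area = 247.00 mm². So its area = 247.00 mm². Layer 9 (z = 0.9): the 22×29 cube contributes its full rectangle (area 638.00 mm²); the cube at (0.5, 11) is not intersected at this z (z outside [2, 11]); Combining (union): only the 22×29 cube is present, so the union is just that shape — area = 638.00 mm². So its area = 638.00 mm². Layer 9 is larger (638.00 vs 247.00 mm²).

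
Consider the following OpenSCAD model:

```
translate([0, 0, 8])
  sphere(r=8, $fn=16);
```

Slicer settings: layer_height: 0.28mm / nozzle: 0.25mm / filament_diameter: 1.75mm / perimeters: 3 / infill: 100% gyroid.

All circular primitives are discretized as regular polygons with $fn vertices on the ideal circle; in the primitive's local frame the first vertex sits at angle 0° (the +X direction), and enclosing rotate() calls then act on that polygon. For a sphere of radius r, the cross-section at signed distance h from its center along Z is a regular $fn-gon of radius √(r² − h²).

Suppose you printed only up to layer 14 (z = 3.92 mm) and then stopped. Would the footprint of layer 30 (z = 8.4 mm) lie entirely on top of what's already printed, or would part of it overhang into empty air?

Compare the two slices. At z = 3.92: the sphere: section is a regular 16-gon, circumradius = √(r²−h²) = √(8²−4.08²) = 6.881 (area = (16/2)·6.881²·sin(360°/16) = 144.97 mm²). At z = 8.4: the sphere: section is a regular 16-gon, circumradius = √(r²−h²) = √(8²−0.4²) = 7.990 (area = (16/2)·7.990²·sin(360°/16) = 195.44 mm²). Checking containment: at z = 8.4 the cross-section extends beyond the z = 3.92 cross-section by about 50.47 mm².

part overhangs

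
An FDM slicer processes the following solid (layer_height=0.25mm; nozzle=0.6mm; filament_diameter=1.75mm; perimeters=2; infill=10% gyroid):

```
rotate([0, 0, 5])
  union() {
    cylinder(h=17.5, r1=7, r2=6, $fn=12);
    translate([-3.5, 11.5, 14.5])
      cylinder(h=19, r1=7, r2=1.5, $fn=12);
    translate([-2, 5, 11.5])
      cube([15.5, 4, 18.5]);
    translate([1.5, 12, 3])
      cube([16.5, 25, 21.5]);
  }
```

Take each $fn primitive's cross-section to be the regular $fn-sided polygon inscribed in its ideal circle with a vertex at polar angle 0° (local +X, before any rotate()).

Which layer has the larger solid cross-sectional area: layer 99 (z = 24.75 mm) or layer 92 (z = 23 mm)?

Layer 99 (z = 24.75): the cone is absent (z outside [0, 17.5]); the cone at (-3.5, 11.5) (r1=7→r2=1.5) has section circumradius 4.033 here — a regular 12-gon (area = (12/2)·4.033²·sin(360°/12) = 48.79 mm²); the cube at (-2, 5) (footprint 15.5×4) is included at this height (area 62.00 mm²); the cube at (1.5, 12) is not intersected at this z (z outside [3, 24.5]); Taking the union: the regions partially overlap — summed areas 110.79 mm² minus the doubly-counted overlap 1.04 mm² gives 109.75 mm² — area = 109.75 mm²; (whole slice rotated 5° about Z — lengths, areas and connectivity unchanged). So its area = 109.75 mm². Layer 92 (z = 23): the cone is absent (z outside [0, 17.5]); the cone at (-3.5, 11.5) contributes a regular 12-gon of circumradius 4.539 (interpolated between r1=7 and r2=1.5 at t=0.447) (area = (12/2)·4.539²·sin(360°/12) = 61.82 mm²); the 15.5×4 cube at (-2, 5) contributes its full rectangle (area 62.00 mm²); the 16.5×25 cube at (1.5, 12) contributes its full rectangle (area 412.50 mm²); Merging all regions: the regions partially overlap — summed areas 536.32 mm² minus the doubly-counted overlap 2.21 mm² gives 534.12 mm² — area = 534.12 mm²; (rotated 5° about Z; rotation is an isometry so areas/perimeters/island counts are preserved). So its area = 534.12 mm². Layer 92 is larger (534.12 vs 109.75 mm²).

layer 92 (z = 23 mm)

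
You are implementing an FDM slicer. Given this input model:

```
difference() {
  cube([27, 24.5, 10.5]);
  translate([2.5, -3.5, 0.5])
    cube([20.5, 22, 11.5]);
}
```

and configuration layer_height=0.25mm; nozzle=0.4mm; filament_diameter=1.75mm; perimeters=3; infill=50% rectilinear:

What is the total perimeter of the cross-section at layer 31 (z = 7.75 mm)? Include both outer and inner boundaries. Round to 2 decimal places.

140.00 mm

At z = 7.75 mm: the cube is present — its section is the full 27×24.5 rectangle (perimeter 103.00 mm); the 20.5×22 cube at (2.5, -3.5) contributes its full rectangle (perimeter 85.00 mm); Subtracting the remaining from the first: starting from the 27×24.5 cube, the 20.5×22 cube at (2.5, -3.5) partially overlaps it — only the 379.25 mm² overlap (of its 451.00 mm²) is removed, clipping the outline — boundary = 140.00 mm. Overall, the cross-section is a single solid region. Total boundary length (outer) = 140.00 mm.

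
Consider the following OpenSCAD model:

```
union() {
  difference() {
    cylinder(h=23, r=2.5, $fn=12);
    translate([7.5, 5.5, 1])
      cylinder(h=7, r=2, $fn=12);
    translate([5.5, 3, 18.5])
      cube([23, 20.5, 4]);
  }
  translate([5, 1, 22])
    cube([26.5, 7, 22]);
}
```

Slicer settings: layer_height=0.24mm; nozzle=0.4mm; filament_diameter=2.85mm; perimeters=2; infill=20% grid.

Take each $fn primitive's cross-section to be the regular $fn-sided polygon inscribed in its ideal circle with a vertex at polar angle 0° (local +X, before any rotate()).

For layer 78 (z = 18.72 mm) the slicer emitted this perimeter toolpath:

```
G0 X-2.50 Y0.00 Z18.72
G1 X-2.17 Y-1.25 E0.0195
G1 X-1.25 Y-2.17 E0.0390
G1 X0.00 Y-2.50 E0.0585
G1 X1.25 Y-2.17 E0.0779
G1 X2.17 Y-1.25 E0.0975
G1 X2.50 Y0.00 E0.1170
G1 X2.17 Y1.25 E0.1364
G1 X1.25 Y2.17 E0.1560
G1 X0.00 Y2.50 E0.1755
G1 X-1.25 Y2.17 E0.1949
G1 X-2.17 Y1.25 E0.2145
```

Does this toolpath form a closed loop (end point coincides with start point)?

no

Start point (G0): (-2.50, 0.00). End point (last G1): the path does not return to the start — open.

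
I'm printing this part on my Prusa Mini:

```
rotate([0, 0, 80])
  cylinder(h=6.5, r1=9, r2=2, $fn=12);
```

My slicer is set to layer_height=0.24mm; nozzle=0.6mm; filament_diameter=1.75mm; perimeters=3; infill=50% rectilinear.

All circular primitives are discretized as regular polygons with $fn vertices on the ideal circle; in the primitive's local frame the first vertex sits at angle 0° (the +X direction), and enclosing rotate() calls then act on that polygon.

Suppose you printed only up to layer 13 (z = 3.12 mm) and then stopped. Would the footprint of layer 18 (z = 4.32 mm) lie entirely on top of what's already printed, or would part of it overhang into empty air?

Compare the two slices. At z = 3.12: the cone contributes a regular 12-gon of circumradius 5.640 (interpolated between r1=9 and r2=2 at t=0.480) (area = (12/2)·5.640²·sin(360°/12) = 95.43 mm²); (rotated 80° about Z; rotation is an isometry so areas/perimeters/island counts are preserved). At z = 4.32: the cone contributes a regular 12-gon of circumradius 4.348 (interpolated between r1=9 and r2=2 at t=0.665) (area = (12/2)·4.348²·sin(360°/12) = 56.71 mm²); (rotated 80° about Z; rotation is an isometry so areas/perimeters/island counts are preserved). Checking containment: the cross-section at z = 4.32 is a subset of the cross-section at z = 3.12.

entirely on top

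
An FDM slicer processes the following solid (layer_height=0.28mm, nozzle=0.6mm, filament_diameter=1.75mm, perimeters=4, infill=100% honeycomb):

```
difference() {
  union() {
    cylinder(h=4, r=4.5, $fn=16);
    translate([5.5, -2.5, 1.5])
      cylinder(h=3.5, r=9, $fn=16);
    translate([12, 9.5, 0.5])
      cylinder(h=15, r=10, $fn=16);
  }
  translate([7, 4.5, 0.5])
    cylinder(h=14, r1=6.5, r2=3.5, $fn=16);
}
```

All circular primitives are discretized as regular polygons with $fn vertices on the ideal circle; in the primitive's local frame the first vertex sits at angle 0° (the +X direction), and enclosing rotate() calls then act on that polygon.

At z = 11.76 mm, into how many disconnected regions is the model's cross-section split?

1

At z = 11.76 mm: the cylinder does not reach this height (z outside [0, 4]); the cylinder at (5.5, -2.5) is absent (z outside [1.5, 5]); the cylinder at (12, 9.5): section is a regular 16-gon, circumradius r=10; Taking the union: only the r=10 cylinder at (12, 9.5) is present, so the union is just that shape — 1 connected region; the cone at (7, 4.5) contributes a regular 16-gon of circumradius 4.087 (interpolated between r1=6.5 and r2=3.5 at t=0.804); Taking the first minus the rest: starting from that combined region, the cone at (7, 4.5) partially overlaps it — only the 45.05 mm² overlap (of its 51.14 mm²) is removed, clipping the outline — 1 connected region. The result has 1 disconnected region.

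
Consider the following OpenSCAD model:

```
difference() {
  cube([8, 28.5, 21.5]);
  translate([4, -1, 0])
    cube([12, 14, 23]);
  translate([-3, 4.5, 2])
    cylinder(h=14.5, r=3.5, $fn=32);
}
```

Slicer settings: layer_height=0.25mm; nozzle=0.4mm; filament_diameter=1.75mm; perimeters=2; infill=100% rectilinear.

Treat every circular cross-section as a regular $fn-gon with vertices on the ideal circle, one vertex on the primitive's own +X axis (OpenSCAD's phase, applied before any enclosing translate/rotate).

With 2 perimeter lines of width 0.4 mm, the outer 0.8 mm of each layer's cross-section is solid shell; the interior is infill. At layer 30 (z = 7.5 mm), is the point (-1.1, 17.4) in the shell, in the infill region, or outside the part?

outside

At z = 7.5 mm: the cube (footprint 8×28.5) is included at this height; the 12×14 cube at (4, -1) contributes its full rectangle; the r=3.5 cylinder at (-3, 4.5) gives a regular 32-gon of circumradius 3.5 (constant along its height); Subtracting the remaining from the first: starting from the 8×28.5 cube, the 12×14 cube at (4, -1) partially overlaps it — only the 52.00 mm² overlap (of its 168.00 mm²) is removed, clipping the outline; the r=3.5 cylinder at (-3, 4.5) partially overlaps it — only the 1.18 mm² overlap (of its 38.24 mm²) is removed, clipping the outline — 1 connected region. Overall, the cross-section is a single solid region. The nearest boundary edge runs (0.00, 6.28)→(0.00, 28.50); distance from the point to it = 1.10 mm. The point is not inside any of the regions above, so it lies outside the cross-section (1.10 mm from the nearest boundary).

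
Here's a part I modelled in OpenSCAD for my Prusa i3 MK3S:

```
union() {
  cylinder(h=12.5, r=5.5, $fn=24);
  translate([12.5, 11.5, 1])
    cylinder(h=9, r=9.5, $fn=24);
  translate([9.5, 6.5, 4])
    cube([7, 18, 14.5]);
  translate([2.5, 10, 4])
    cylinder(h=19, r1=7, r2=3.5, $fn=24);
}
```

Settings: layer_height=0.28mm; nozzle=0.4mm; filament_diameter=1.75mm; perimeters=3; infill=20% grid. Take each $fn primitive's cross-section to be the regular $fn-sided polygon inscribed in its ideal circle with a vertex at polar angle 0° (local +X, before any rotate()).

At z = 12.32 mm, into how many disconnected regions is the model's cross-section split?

At z = 12.32 mm: the cylinder: section is a regular 24-gon, circumradius r=5.5; the cylinder at (12.5, 11.5) is not intersected at this z (z outside [1, 10]); the cube at (9.5, 6.5) is present — its section is the full 7×18 rectangle; the cone at (2.5, 10) contributes a regular 24-gon of circumradius 5.467 (interpolated between r1=7 and r2=3.5 at t=0.438); Combining (union): the regions partially overlap (shared area 1.44 mm²), so overlapping operands fuse into one piece — 2 connected regions. The result has 2 disconnected regions.

2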